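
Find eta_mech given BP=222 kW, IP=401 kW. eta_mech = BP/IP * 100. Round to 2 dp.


eta_mech = (BP / IP) * 100
Ratio = 222 / 401 = 0.5536
eta_mech = 0.5536 * 100 = 55.36%


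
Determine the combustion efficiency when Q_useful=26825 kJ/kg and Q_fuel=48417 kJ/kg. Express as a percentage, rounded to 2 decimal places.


Efficiency = (Q_useful / Q_fuel) * 100
Efficiency = (26825 / 48417) * 100
Efficiency = 0.5540 * 100 = 55.40%


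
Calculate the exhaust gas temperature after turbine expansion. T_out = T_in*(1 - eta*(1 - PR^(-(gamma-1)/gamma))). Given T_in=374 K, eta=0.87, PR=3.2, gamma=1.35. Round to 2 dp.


T_out = T_in * (1 - eta * (1 - PR^(-(gamma-1)/gamma)))
Exponent = -(1.35-1)/1.35 = -0.25925926
PR^exp = 3.2^(-0.25925926) = 0.73966521
Factor = 1 - 0.87*(1 - 0.73966521) = 0.77350873
T_out = 374 * 0.77350873 = 289.29 K


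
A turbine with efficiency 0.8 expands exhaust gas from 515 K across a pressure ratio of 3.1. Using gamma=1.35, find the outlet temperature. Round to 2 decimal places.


T_out = T_in * (1 - eta * (1 - PR^(-(gamma-1)/gamma)))
Exponent = -(1.35-1)/1.35 = -0.25925926
PR^exp = 3.1^(-0.25925926) = 0.74577862
Factor = 1 - 0.8*(1 - 0.74577862) = 0.79662290
T_out = 515 * 0.79662290 = 410.26 K


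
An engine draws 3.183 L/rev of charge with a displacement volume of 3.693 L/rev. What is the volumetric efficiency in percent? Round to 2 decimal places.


eta_v = (V_actual / V_disp) * 100
Ratio = 3.183 / 3.693 = 0.8619
eta_v = 0.8619 * 100 = 86.19%


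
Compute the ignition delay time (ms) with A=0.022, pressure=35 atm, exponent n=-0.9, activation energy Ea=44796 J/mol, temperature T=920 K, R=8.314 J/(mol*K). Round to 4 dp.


tau = A * P^n * exp(Ea/(R*T))
P^n = 35^(-0.9) = 0.04076982
Ea/(R*T) = 44796/(8.314*920) = 5.856544
exp(Ea/(R*T)) = 349.514030
tau = 0.022 * 0.04076982 * 349.514030 = 0.3135 ms


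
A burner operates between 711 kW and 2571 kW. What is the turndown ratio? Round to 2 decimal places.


TDR = Q_max / Q_min
TDR = 2571 / 711 = 3.62


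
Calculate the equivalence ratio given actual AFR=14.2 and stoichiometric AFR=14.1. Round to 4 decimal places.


phi = AFR_stoich / AFR_actual
phi = 14.1 / 14.2 = 0.9930


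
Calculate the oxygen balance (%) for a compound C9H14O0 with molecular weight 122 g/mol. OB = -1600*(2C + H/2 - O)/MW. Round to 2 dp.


OB = -1600 * (2C + H/2 - O) / MW
Inner = 2*9 + 14/2 - 0 = 25.00
OB = -1600 * 25.00 / 122 = -327.87%


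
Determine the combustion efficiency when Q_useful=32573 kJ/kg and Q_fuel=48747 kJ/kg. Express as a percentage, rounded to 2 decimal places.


Efficiency = (Q_useful / Q_fuel) * 100
Efficiency = (32573 / 48747) * 100
Efficiency = 0.6682 * 100 = 66.82%


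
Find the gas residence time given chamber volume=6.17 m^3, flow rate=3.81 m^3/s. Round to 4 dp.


tau = V / Q_flow
tau = 6.17 / 3.81 = 1.6194 s


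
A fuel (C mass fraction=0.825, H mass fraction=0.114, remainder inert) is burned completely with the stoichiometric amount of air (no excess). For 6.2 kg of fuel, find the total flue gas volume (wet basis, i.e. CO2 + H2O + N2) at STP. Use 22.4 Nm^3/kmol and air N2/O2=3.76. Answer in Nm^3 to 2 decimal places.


Per kg fuel: CO2 = (C/12 kmol)*22.4 = (0.825/12)*22.4 = 1.54000 Nm^3
Per kg fuel: H2O = (H/2 kmol)*22.4 = (0.114/2)*22.4 = 1.27680 Nm^3
O2 needed per kg fuel = C/12 + H/4 = 0.825/12 + 0.114/4 = 0.09725000 kmol
Per kg fuel: N2 = O2*3.76*22.4 = 0.09725000*3.76*22.4 = 8.19078 Nm^3
Total per kg = 1.54000 + 1.27680 + 8.19078 = 11.00758 Nm^3
Total = 11.00758 * 6.2 = 68.25 Nm^3


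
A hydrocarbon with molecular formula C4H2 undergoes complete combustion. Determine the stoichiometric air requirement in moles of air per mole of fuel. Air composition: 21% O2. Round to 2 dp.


Balanced combustion: C4H2 + 4.5 O2 -> 4 CO2 + 1 H2O
O2 needed = C + H/4 = 4 + 2/4 = 4.50 moles
Air moles = O2 / 0.21 = 4.50 / 0.21 = 21.43 moles air


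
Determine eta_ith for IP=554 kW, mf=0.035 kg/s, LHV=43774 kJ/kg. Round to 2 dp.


eta_ith = (IP / (mf * LHV)) * 100
Denominator = 0.035 * 43774 = 1532.0900 kW
eta_ith = (554 / 1532.0900) * 100 = 36.16%


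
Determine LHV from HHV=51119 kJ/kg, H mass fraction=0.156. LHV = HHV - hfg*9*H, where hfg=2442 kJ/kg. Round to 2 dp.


LHV = HHV - hfg * 9 * H
Water correction = 2442 * 9 * 0.156 = 3428.568 kJ/kg
LHV = 51119 - 3428.568 = 47690.43 kJ/kg


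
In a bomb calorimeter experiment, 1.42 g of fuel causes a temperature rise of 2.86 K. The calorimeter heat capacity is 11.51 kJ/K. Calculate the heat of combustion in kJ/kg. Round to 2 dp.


Hc = C_cal * delta_T / m_fuel
Q_released = 11.51 * 2.86 = 32.9186 kJ
m_fuel = 1.42 g = 1.42/1000 kg = 0.001420 kg
Hc = 32.9186 / 0.001420 = 23182.11 kJ/kg


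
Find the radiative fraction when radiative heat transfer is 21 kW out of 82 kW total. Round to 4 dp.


f_rad = Q_rad / Q_total
f_rad = 21 / 82 = 0.2561


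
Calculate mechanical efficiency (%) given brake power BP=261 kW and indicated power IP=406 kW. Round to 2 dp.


eta_mech = (BP / IP) * 100
Ratio = 261 / 406 = 0.6429
eta_mech = 0.6429 * 100 = 64.29%


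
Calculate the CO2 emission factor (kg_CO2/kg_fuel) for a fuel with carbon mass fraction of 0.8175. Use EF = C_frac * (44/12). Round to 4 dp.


EF = C_frac * (M_CO2 / M_C)
EF = 0.8175 * (44/12)
EF = 0.8175 * 3.666667 = 2.9975 kg_CO2/kg_fuel


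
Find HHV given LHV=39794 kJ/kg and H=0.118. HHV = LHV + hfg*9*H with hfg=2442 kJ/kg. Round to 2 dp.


HHV = LHV + hfg * 9 * H
Water addition = 2442 * 9 * 0.118 = 2593.404 kJ/kg
HHV = 39794 + 2593.404 = 42387.40 kJ/kg


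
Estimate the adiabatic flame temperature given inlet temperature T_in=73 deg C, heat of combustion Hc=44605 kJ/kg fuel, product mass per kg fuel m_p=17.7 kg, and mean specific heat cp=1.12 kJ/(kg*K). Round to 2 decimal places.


T_ad = T_in + Hc / (m_p * cp)
Denominator = 17.7 * 1.12 = 19.8240
Temperature rise = 44605 / 19.8240 = 2250.05 K
T_ad = 73 + 2250.05 = 2323.05 deg C


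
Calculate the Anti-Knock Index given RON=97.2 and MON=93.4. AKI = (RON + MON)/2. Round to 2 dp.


AKI = (RON + MON) / 2
AKI = (97.2 + 93.4) / 2
AKI = 190.6 / 2 = 95.30


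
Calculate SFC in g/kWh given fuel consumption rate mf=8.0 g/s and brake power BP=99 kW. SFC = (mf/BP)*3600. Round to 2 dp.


SFC = (mf / BP) * 3600
Rate = 8.0 / 99 = 0.080808 g/(s*kW)
SFC = 0.080808 * 3600 = 290.91 g/kWh


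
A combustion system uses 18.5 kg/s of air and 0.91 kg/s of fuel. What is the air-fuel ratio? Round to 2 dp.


AFR = m_air / m_fuel
AFR = 18.5 / 0.91 = 20.33


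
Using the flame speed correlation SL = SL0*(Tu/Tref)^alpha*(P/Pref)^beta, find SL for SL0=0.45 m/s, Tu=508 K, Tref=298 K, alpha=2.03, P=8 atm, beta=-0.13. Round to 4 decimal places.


SL = SL0 * (Tu/Tref)^alpha * (P/Pref)^beta
T ratio = 508/298 = 1.70469799
(T ratio)^alpha = 1.70469799^2.03 = 2.952870
(P/Pref)^beta = 8^(-0.13) = 0.763130
SL = 0.45 * 2.952870 * 0.763130 = 1.0140 m/s


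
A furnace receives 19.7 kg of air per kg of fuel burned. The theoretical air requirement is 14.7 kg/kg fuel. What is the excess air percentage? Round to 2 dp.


Excess air = actual - stoichiometric = 19.7 - 14.7 = 5.00 kg/kg fuel
Excess air % = (excess / stoich) * 100 = (5.00 / 14.7) * 100 = 34.01%


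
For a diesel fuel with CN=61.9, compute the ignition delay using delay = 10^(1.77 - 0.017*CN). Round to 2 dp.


delay = 10^(1.77 - 0.017*CN)
Exponent = 1.77 - 0.017*61.9 = 0.7177
delay = 10^0.7177 = 5.22 ms


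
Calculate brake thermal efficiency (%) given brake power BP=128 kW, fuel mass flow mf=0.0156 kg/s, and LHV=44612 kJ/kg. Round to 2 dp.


eta_BTE = (BP / (mf * LHV)) * 100
Denominator = 0.0156 * 44612 = 695.9472 kW
eta_BTE = (128 / 695.9472) * 100 = 18.39%


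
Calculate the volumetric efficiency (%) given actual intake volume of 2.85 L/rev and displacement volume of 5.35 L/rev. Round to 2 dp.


eta_v = (V_actual / V_disp) * 100
Ratio = 2.85 / 5.35 = 0.5327
eta_v = 0.5327 * 100 = 53.27%


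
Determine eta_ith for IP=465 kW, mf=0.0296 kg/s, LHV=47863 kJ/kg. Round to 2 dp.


eta_ith = (IP / (mf * LHV)) * 100
Denominator = 0.0296 * 47863 = 1416.7448 kW
eta_ith = (465 / 1416.7448) * 100 = 32.82%


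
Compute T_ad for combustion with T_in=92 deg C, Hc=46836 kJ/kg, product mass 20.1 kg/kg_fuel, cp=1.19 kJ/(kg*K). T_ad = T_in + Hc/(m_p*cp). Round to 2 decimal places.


T_ad = T_in + Hc / (m_p * cp)
Denominator = 20.1 * 1.19 = 23.9190
Temperature rise = 46836 / 23.9190 = 1958.11 K
T_ad = 92 + 1958.11 = 2050.11 deg C


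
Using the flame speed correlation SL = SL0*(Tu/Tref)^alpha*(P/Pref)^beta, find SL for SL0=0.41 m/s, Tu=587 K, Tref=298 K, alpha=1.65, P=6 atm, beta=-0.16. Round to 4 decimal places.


SL = SL0 * (Tu/Tref)^alpha * (P/Pref)^beta
T ratio = 587/298 = 1.96979866
(T ratio)^alpha = 1.96979866^1.65 = 3.060526
(P/Pref)^beta = 6^(-0.16) = 0.750751
SL = 0.41 * 3.060526 * 0.750751 = 0.9421 m/s


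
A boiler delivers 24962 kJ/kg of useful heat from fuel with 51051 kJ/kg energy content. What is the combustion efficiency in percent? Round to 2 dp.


Efficiency = (Q_useful / Q_fuel) * 100
Efficiency = (24962 / 51051) * 100
Efficiency = 0.4890 * 100 = 48.90%


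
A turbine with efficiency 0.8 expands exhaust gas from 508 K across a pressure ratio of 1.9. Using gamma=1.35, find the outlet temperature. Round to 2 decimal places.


T_out = T_in * (1 - eta * (1 - PR^(-(gamma-1)/gamma)))
Exponent = -(1.35-1)/1.35 = -0.25925926
PR^exp = 1.9^(-0.25925926) = 0.84670193
Factor = 1 - 0.8*(1 - 0.84670193) = 0.87736154
T_out = 508 * 0.87736154 = 445.70 K


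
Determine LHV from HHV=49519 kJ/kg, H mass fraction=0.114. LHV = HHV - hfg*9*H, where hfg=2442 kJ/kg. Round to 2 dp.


LHV = HHV - hfg * 9 * H
Water correction = 2442 * 9 * 0.114 = 2505.492 kJ/kg
LHV = 49519 - 2505.492 = 47013.51 kJ/kg


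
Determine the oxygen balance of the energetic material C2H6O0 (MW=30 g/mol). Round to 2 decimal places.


OB = -1600 * (2C + H/2 - O) / MW
Inner = 2*2 + 6/2 - 0 = 7.00
OB = -1600 * 7.00 / 30 = -373.33%


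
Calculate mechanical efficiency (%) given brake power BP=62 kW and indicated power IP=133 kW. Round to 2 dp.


eta_mech = (BP / IP) * 100
Ratio = 62 / 133 = 0.4662
eta_mech = 0.4662 * 100 = 46.62%


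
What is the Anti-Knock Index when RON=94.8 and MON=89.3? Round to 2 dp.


AKI = (RON + MON) / 2
AKI = (94.8 + 89.3) / 2
AKI = 184.1 / 2 = 92.05


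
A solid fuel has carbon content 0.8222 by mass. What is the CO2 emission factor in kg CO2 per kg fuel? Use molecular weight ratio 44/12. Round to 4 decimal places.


EF = C_frac * (M_CO2 / M_C)
EF = 0.8222 * (44/12)
EF = 0.8222 * 3.666667 = 3.0147 kg_CO2/kg_fuel


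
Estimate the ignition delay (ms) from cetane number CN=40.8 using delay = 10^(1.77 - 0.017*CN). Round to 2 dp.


delay = 10^(1.77 - 0.017*CN)
Exponent = 1.77 - 0.017*40.8 = 1.0764
delay = 10^1.0764 = 11.92 ms


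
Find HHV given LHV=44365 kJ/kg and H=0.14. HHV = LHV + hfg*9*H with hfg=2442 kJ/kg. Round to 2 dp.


HHV = LHV + hfg * 9 * H
Water addition = 2442 * 9 * 0.14 = 3076.920 kJ/kg
HHV = 44365 + 3076.920 = 47441.92 kJ/kg


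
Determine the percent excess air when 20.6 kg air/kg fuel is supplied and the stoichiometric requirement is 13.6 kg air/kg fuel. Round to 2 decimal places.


Excess air = actual - stoichiometric = 20.6 - 13.6 = 7.00 kg/kg fuel
Excess air % = (excess / stoich) * 100 = (7.00 / 13.6) * 100 = 51.47%


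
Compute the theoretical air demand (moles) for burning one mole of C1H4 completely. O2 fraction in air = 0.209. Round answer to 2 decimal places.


Balanced combustion: C1H4 + 2 O2 -> 1 CO2 + 2 H2O
O2 needed = C + H/4 = 1 + 4/4 = 2.00 moles
Air moles = O2 / 0.209 = 2.00 / 0.209 = 9.57 moles air


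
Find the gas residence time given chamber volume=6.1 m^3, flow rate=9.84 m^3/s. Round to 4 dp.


tau = V / Q_flow
tau = 6.1 / 9.84 = 0.6199 s


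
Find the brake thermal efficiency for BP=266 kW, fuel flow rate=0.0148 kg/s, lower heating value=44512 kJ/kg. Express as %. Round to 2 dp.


eta_BTE = (BP / (mf * LHV)) * 100
Denominator = 0.0148 * 44512 = 658.7776 kW
eta_BTE = (266 / 658.7776) * 100 = 40.38%


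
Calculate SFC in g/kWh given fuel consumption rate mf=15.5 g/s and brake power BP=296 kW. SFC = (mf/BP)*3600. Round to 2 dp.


SFC = (mf / BP) * 3600
Rate = 15.5 / 296 = 0.052365 g/(s*kW)
SFC = 0.052365 * 3600 = 188.51 g/kWh


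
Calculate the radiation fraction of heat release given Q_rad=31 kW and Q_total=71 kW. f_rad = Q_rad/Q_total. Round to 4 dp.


f_rad = Q_rad / Q_total
f_rad = 31 / 71 = 0.4366


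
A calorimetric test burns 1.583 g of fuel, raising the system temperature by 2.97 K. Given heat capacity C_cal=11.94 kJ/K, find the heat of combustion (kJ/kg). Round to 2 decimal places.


Hc = C_cal * delta_T / m_fuel
Q_released = 11.94 * 2.97 = 35.4618 kJ
m_fuel = 1.583 g = 1.583/1000 kg = 0.001583 kg
Hc = 35.4618 / 0.001583 = 22401.64 kJ/kg


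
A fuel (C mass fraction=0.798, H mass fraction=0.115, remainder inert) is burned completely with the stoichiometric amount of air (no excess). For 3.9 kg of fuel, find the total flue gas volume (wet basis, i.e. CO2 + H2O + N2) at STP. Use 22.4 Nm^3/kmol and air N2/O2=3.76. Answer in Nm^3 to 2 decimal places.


Per kg fuel: CO2 = (C/12 kmol)*22.4 = (0.798/12)*22.4 = 1.48960 Nm^3
Per kg fuel: H2O = (H/2 kmol)*22.4 = (0.115/2)*22.4 = 1.28800 Nm^3
O2 needed per kg fuel = C/12 + H/4 = 0.798/12 + 0.115/4 = 0.09525000 kmol
Per kg fuel: N2 = O2*3.76*22.4 = 0.09525000*3.76*22.4 = 8.02234 Nm^3
Total per kg = 1.48960 + 1.28800 + 8.02234 = 10.79994 Nm^3
Total = 10.79994 * 3.9 = 42.12 Nm^3


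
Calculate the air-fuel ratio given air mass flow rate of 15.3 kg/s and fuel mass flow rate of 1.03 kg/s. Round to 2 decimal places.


AFR = m_air / m_fuel
AFR = 15.3 / 1.03 = 14.85


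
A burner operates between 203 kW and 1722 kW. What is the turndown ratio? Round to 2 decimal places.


TDR = Q_max / Q_min
TDR = 1722 / 203 = 8.48


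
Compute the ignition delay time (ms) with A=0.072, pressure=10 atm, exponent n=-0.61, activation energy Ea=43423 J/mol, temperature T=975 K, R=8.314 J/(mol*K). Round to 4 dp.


tau = A * P^n * exp(Ea/(R*T))
P^n = 10^(-0.61) = 0.24547089
Ea/(R*T) = 43423/(8.314*975) = 5.356797
exp(Ea/(R*T)) = 212.044678
tau = 0.072 * 0.24547089 * 212.044678 = 3.7477 ms


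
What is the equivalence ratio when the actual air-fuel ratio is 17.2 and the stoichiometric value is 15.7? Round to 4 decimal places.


phi = AFR_stoich / AFR_actual
phi = 15.7 / 17.2 = 0.9128


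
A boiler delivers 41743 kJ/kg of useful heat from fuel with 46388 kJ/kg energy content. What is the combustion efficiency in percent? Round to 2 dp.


Efficiency = (Q_useful / Q_fuel) * 100
Efficiency = (41743 / 46388) * 100
Efficiency = 0.8999 * 100 = 89.99%


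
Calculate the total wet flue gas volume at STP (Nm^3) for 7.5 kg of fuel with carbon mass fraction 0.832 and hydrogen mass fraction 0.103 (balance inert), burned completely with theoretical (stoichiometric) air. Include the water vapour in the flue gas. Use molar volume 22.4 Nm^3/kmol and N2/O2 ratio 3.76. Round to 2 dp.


Per kg fuel: CO2 = (C/12 kmol)*22.4 = (0.832/12)*22.4 = 1.55307 Nm^3
Per kg fuel: H2O = (H/2 kmol)*22.4 = (0.103/2)*22.4 = 1.15360 Nm^3
O2 needed per kg fuel = C/12 + H/4 = 0.832/12 + 0.103/4 = 0.09508333 kmol
Per kg fuel: N2 = O2*3.76*22.4 = 0.09508333*3.76*22.4 = 8.00830 Nm^3
Total per kg = 1.55307 + 1.15360 + 8.00830 = 10.71497 Nm^3
Total = 10.71497 * 7.5 = 80.36 Nm^3


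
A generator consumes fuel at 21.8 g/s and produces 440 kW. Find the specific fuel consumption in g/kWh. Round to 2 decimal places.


SFC = (mf / BP) * 3600
Rate = 21.8 / 440 = 0.049545 g/(s*kW)
SFC = 0.049545 * 3600 = 178.36 g/kWh


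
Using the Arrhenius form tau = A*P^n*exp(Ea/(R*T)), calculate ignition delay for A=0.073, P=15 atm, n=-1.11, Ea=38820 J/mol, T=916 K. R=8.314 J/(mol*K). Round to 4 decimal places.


tau = A * P^n * exp(Ea/(R*T))
P^n = 15^(-1.11) = 0.04949242
Ea/(R*T) = 38820/(8.314*916) = 5.097416
exp(Ea/(R*T)) = 163.598544
tau = 0.073 * 0.04949242 * 163.598544 = 0.5911 ms


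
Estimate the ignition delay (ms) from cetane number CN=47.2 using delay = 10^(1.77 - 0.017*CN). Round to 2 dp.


delay = 10^(1.77 - 0.017*CN)
Exponent = 1.77 - 0.017*47.2 = 0.9676
delay = 10^0.9676 = 9.28 ms


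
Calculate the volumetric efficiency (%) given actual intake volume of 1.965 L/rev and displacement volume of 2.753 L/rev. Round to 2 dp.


eta_v = (V_actual / V_disp) * 100
Ratio = 1.965 / 2.753 = 0.7138
eta_v = 0.7138 * 100 = 71.38%


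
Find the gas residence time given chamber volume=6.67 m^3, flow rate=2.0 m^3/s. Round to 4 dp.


tau = V / Q_flow
tau = 6.67 / 2.0 = 3.3350 s


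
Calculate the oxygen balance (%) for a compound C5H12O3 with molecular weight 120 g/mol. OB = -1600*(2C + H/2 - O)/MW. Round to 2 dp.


OB = -1600 * (2C + H/2 - O) / MW
Inner = 2*5 + 12/2 - 3 = 13.00
OB = -1600 * 13.00 / 120 = -173.33%


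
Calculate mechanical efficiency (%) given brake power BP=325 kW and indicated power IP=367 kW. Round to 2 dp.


eta_mech = (BP / IP) * 100
Ratio = 325 / 367 = 0.8856
eta_mech = 0.8856 * 100 = 88.56%


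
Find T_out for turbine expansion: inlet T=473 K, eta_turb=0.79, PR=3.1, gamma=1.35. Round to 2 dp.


T_out = T_in * (1 - eta * (1 - PR^(-(gamma-1)/gamma)))
Exponent = -(1.35-1)/1.35 = -0.25925926
PR^exp = 3.1^(-0.25925926) = 0.74577862
Factor = 1 - 0.79*(1 - 0.74577862) = 0.79916511
T_out = 473 * 0.79916511 = 378.01 K


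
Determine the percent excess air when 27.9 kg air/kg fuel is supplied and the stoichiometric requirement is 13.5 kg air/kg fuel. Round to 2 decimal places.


Excess air = actual - stoichiometric = 27.9 - 13.5 = 14.40 kg/kg fuel
Excess air % = (excess / stoich) * 100 = (14.40 / 13.5) * 100 = 106.67%


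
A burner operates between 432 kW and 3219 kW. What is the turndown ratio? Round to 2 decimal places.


TDR = Q_max / Q_min
TDR = 3219 / 432 = 7.45


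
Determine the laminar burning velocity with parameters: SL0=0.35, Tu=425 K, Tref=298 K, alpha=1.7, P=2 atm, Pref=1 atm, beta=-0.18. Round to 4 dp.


SL = SL0 * (Tu/Tref)^alpha * (P/Pref)^beta
T ratio = 425/298 = 1.42617450
(T ratio)^alpha = 1.42617450^1.7 = 1.828494
(P/Pref)^beta = 2^(-0.18) = 0.882703
SL = 0.35 * 1.828494 * 0.882703 = 0.5649 m/s


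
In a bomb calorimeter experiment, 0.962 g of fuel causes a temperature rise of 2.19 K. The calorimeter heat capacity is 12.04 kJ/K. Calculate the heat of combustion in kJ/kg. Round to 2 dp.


Hc = C_cal * delta_T / m_fuel
Q_released = 12.04 * 2.19 = 26.3676 kJ
m_fuel = 0.962 g = 0.962/1000 kg = 0.000962 kg
Hc = 26.3676 / 0.000962 = 27409.15 kJ/kg


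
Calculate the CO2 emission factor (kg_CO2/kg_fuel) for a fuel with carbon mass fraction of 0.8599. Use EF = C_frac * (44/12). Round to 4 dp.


EF = C_frac * (M_CO2 / M_C)
EF = 0.8599 * (44/12)
EF = 0.8599 * 3.666667 = 3.1530 kg_CO2/kg_fuel


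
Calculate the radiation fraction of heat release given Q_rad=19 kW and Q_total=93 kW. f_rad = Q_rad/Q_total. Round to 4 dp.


f_rad = Q_rad / Q_total
f_rad = 19 / 93 = 0.2043


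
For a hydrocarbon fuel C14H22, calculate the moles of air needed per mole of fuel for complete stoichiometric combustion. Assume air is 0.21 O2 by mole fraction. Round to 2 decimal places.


Balanced combustion: C14H22 + 19.5 O2 -> 14 CO2 + 11 H2O
O2 needed = C + H/4 = 14 + 22/4 = 19.50 moles
Air moles = O2 / 0.21 = 19.50 / 0.21 = 92.86 moles air


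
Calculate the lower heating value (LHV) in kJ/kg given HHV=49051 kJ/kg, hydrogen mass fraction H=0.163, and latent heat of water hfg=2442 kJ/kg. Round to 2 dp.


LHV = HHV - hfg * 9 * H
Water correction = 2442 * 9 * 0.163 = 3582.414 kJ/kg
LHV = 49051 - 3582.414 = 45468.59 kJ/kg


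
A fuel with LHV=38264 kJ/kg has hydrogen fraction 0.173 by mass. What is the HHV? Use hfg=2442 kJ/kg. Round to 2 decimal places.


HHV = LHV + hfg * 9 * H
Water addition = 2442 * 9 * 0.173 = 3802.194 kJ/kg
HHV = 38264 + 3802.194 = 42066.19 kJ/kg


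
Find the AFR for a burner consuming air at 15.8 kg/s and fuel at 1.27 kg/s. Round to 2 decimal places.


AFR = m_air / m_fuel
AFR = 15.8 / 1.27 = 12.44


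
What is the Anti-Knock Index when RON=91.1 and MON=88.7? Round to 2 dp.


AKI = (RON + MON) / 2
AKI = (91.1 + 88.7) / 2
AKI = 179.8 / 2 = 89.90


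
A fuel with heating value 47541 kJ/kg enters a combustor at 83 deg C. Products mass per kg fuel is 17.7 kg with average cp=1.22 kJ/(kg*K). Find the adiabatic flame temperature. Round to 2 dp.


T_ad = T_in + Hc / (m_p * cp)
Denominator = 17.7 * 1.22 = 21.5940
Temperature rise = 47541 / 21.5940 = 2201.58 K
T_ad = 83 + 2201.58 = 2284.58 deg C


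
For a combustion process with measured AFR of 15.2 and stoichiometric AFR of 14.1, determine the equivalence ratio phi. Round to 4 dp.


phi = AFR_stoich / AFR_actual
phi = 14.1 / 15.2 = 0.9276


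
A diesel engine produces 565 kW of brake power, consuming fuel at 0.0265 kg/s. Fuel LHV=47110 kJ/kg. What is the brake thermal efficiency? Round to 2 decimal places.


eta_BTE = (BP / (mf * LHV)) * 100
Denominator = 0.0265 * 47110 = 1248.4150 kW
eta_BTE = (565 / 1248.4150) * 100 = 45.26%


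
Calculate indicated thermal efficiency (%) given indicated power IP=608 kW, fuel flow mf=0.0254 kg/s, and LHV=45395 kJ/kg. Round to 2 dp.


eta_ith = (IP / (mf * LHV)) * 100
Denominator = 0.0254 * 45395 = 1153.0330 kW
eta_ith = (608 / 1153.0330) * 100 = 52.73%


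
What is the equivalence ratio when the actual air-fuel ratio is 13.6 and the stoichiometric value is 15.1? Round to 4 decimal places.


phi = AFR_stoich / AFR_actual
phi = 15.1 / 13.6 = 1.1103


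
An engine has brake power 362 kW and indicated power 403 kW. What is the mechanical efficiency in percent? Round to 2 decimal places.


eta_mech = (BP / IP) * 100
Ratio = 362 / 403 = 0.8983
eta_mech = 0.8983 * 100 = 89.83%


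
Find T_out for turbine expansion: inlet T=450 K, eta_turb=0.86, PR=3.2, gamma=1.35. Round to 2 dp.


T_out = T_in * (1 - eta * (1 - PR^(-(gamma-1)/gamma)))
Exponent = -(1.35-1)/1.35 = -0.25925926
PR^exp = 3.2^(-0.25925926) = 0.73966521
Factor = 1 - 0.86*(1 - 0.73966521) = 0.77611208
T_out = 450 * 0.77611208 = 349.25 K


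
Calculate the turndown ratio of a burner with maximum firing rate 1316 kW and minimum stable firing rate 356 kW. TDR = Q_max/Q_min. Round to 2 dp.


TDR = Q_max / Q_min
TDR = 1316 / 356 = 3.70


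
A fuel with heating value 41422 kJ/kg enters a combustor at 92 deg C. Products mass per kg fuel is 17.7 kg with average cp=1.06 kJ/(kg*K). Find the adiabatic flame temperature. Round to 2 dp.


T_ad = T_in + Hc / (m_p * cp)
Denominator = 17.7 * 1.06 = 18.7620
Temperature rise = 41422 / 18.7620 = 2207.76 K
T_ad = 92 + 2207.76 = 2299.76 deg C


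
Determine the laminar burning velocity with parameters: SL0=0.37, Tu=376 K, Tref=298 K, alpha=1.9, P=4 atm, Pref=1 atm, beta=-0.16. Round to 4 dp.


SL = SL0 * (Tu/Tref)^alpha * (P/Pref)^beta
T ratio = 376/298 = 1.26174497
(T ratio)^alpha = 1.26174497^1.9 = 1.555414
(P/Pref)^beta = 4^(-0.16) = 0.801070
SL = 0.37 * 1.555414 * 0.801070 = 0.4610 m/s


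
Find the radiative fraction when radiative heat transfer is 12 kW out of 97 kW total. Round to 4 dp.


f_rad = Q_rad / Q_total
f_rad = 12 / 97 = 0.1237


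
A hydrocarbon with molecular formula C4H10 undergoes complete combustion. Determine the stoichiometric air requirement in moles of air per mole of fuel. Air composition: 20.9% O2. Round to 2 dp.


Balanced combustion: C4H10 + 6.5 O2 -> 4 CO2 + 5 H2O
O2 needed = C + H/4 = 4 + 10/4 = 6.50 moles
Air moles = O2 / 0.209 = 6.50 / 0.209 = 31.10 moles air


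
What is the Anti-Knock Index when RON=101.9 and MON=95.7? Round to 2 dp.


AKI = (RON + MON) / 2
AKI = (101.9 + 95.7) / 2
AKI = 197.6 / 2 = 98.80


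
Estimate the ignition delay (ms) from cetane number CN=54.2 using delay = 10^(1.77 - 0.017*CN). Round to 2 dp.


delay = 10^(1.77 - 0.017*CN)
Exponent = 1.77 - 0.017*54.2 = 0.8486
delay = 10^0.8486 = 7.06 ms


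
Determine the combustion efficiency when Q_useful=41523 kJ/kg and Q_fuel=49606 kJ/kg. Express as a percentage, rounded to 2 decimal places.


Efficiency = (Q_useful / Q_fuel) * 100
Efficiency = (41523 / 49606) * 100
Efficiency = 0.8371 * 100 = 83.71%


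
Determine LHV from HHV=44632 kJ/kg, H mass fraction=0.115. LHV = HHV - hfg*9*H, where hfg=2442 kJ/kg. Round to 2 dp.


LHV = HHV - hfg * 9 * H
Water correction = 2442 * 9 * 0.115 = 2527.470 kJ/kg
LHV = 44632 - 2527.470 = 42104.53 kJ/kg


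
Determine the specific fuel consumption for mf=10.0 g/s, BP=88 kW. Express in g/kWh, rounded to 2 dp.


SFC = (mf / BP) * 3600
Rate = 10.0 / 88 = 0.113636 g/(s*kW)
SFC = 0.113636 * 3600 = 409.09 g/kWh


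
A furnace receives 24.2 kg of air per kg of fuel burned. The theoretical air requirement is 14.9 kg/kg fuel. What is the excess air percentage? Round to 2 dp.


Excess air = actual - stoichiometric = 24.2 - 14.9 = 9.30 kg/kg fuel
Excess air % = (excess / stoich) * 100 = (9.30 / 14.9) * 100 = 62.42%


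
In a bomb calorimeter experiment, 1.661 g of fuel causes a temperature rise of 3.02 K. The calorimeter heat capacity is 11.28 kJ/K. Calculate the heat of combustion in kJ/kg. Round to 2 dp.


Hc = C_cal * delta_T / m_fuel
Q_released = 11.28 * 3.02 = 34.0656 kJ
m_fuel = 1.661 g = 1.661/1000 kg = 0.001661 kg
Hc = 34.0656 / 0.001661 = 20509.09 kJ/kg


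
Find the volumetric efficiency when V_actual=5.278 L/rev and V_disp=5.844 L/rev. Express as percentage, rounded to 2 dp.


eta_v = (V_actual / V_disp) * 100
Ratio = 5.278 / 5.844 = 0.9031
eta_v = 0.9031 * 100 = 90.31%


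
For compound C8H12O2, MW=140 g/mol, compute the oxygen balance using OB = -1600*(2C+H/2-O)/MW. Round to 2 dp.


OB = -1600 * (2C + H/2 - O) / MW
Inner = 2*8 + 12/2 - 2 = 20.00
OB = -1600 * 20.00 / 140 = -228.57%


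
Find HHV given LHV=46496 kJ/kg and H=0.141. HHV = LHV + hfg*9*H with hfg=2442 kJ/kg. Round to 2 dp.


HHV = LHV + hfg * 9 * H
Water addition = 2442 * 9 * 0.141 = 3098.898 kJ/kg
HHV = 46496 + 3098.898 = 49594.90 kJ/kg


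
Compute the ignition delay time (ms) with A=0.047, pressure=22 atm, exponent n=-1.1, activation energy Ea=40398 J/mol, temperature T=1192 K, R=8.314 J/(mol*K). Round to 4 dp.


tau = A * P^n * exp(Ea/(R*T))
P^n = 22^(-1.1) = 0.03336837
Ea/(R*T) = 40398/(8.314*1192) = 4.076370
exp(Ea/(R*T)) = 58.931157
tau = 0.047 * 0.03336837 * 58.931157 = 0.0924 ms


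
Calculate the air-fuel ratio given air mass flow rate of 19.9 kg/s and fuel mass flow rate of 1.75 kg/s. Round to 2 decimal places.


AFR = m_air / m_fuel
AFR = 19.9 / 1.75 = 11.37


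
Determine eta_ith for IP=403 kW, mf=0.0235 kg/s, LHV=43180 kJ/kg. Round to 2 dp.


eta_ith = (IP / (mf * LHV)) * 100
Denominator = 0.0235 * 43180 = 1014.7300 kW
eta_ith = (403 / 1014.7300) * 100 = 39.71%


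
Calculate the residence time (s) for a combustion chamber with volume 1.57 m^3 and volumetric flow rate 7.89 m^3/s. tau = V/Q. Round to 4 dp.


tau = V / Q_flow
tau = 1.57 / 7.89 = 0.1990 s


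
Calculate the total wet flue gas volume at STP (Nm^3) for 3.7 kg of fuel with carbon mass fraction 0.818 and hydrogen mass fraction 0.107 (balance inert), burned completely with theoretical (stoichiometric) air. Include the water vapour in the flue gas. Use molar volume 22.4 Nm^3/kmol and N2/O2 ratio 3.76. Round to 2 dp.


Per kg fuel: CO2 = (C/12 kmol)*22.4 = (0.818/12)*22.4 = 1.52693 Nm^3
Per kg fuel: H2O = (H/2 kmol)*22.4 = (0.107/2)*22.4 = 1.19840 Nm^3
O2 needed per kg fuel = C/12 + H/4 = 0.818/12 + 0.107/4 = 0.09491667 kmol
Per kg fuel: N2 = O2*3.76*22.4 = 0.09491667*3.76*22.4 = 7.99426 Nm^3
Total per kg = 1.52693 + 1.19840 + 7.99426 = 10.71959 Nm^3
Total = 10.71959 * 3.7 = 39.66 Nm^3


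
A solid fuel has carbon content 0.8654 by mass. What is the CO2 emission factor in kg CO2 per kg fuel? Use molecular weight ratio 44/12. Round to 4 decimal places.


EF = C_frac * (M_CO2 / M_C)
EF = 0.8654 * (44/12)
EF = 0.8654 * 3.666667 = 3.1731 kg_CO2/kg_fuel


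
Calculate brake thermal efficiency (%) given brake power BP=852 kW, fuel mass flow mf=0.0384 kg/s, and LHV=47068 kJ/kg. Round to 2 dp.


eta_BTE = (BP / (mf * LHV)) * 100
Denominator = 0.0384 * 47068 = 1807.4112 kW
eta_BTE = (852 / 1807.4112) * 100 = 47.14%


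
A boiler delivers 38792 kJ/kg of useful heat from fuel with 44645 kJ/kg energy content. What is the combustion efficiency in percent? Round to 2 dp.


Efficiency = (Q_useful / Q_fuel) * 100
Efficiency = (38792 / 44645) * 100
Efficiency = 0.8689 * 100 = 86.89%


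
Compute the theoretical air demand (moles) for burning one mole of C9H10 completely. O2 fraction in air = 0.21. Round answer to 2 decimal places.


Balanced combustion: C9H10 + 11.5 O2 -> 9 CO2 + 5 H2O
O2 needed = C + H/4 = 9 + 10/4 = 11.50 moles
Air moles = O2 / 0.21 = 11.50 / 0.21 = 54.76 moles air


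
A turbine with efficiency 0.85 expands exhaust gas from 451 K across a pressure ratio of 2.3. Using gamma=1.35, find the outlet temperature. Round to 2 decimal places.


T_out = T_in * (1 - eta * (1 - PR^(-(gamma-1)/gamma)))
Exponent = -(1.35-1)/1.35 = -0.25925926
PR^exp = 2.3^(-0.25925926) = 0.80578413
Factor = 1 - 0.85*(1 - 0.80578413) = 0.83491651
T_out = 451 * 0.83491651 = 376.55 K


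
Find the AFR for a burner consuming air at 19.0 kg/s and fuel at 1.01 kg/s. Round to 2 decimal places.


AFR = m_air / m_fuel
AFR = 19.0 / 1.01 = 18.81


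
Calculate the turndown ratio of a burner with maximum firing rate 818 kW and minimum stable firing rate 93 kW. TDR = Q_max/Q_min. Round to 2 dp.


TDR = Q_max / Q_min
TDR = 818 / 93 = 8.80


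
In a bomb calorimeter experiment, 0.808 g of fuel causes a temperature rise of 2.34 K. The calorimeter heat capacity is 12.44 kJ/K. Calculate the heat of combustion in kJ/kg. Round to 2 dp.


Hc = C_cal * delta_T / m_fuel
Q_released = 12.44 * 2.34 = 29.1096 kJ
m_fuel = 0.808 g = 0.808/1000 kg = 0.000808 kg
Hc = 29.1096 / 0.000808 = 36026.73 kJ/kg


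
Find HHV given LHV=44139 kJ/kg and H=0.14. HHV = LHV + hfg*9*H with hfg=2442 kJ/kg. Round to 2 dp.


HHV = LHV + hfg * 9 * H
Water addition = 2442 * 9 * 0.14 = 3076.920 kJ/kg
HHV = 44139 + 3076.920 = 47215.92 kJ/kg


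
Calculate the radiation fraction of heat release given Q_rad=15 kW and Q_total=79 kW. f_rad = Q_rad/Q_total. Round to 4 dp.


f_rad = Q_rad / Q_total
f_rad = 15 / 79 = 0.1899


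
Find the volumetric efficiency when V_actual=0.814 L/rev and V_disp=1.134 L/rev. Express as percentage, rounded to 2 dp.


eta_v = (V_actual / V_disp) * 100
Ratio = 0.814 / 1.134 = 0.7178
eta_v = 0.7178 * 100 = 71.78%


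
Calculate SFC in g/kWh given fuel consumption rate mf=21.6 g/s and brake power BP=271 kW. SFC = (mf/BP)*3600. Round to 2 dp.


SFC = (mf / BP) * 3600
Rate = 21.6 / 271 = 0.079705 g/(s*kW)
SFC = 0.079705 * 3600 = 286.94 g/kWh


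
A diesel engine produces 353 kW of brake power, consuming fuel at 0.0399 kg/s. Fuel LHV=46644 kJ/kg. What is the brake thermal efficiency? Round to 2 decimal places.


eta_BTE = (BP / (mf * LHV)) * 100
Denominator = 0.0399 * 46644 = 1861.0956 kW
eta_BTE = (353 / 1861.0956) * 100 = 18.97%


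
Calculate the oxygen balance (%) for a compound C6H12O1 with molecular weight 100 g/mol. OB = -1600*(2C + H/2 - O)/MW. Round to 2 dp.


OB = -1600 * (2C + H/2 - O) / MW
Inner = 2*6 + 12/2 - 1 = 17.00
OB = -1600 * 17.00 / 100 = -272.00%


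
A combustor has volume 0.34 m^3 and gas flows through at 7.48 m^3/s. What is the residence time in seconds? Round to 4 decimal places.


tau = V / Q_flow
tau = 0.34 / 7.48 = 0.0455 s


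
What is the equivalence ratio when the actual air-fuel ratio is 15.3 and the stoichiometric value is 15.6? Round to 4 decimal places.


phi = AFR_stoich / AFR_actual
phi = 15.6 / 15.3 = 1.0196


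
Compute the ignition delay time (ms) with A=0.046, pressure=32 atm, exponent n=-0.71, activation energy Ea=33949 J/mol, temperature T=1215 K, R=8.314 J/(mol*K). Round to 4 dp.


tau = A * P^n * exp(Ea/(R*T))
P^n = 32^(-0.71) = 0.08537752
Ea/(R*T) = 33949/(8.314*1215) = 3.360785
exp(Ea/(R*T)) = 28.811790
tau = 0.046 * 0.08537752 * 28.811790 = 0.1132 ms


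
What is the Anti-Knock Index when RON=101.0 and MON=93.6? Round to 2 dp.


AKI = (RON + MON) / 2
AKI = (101.0 + 93.6) / 2
AKI = 194.6 / 2 = 97.30


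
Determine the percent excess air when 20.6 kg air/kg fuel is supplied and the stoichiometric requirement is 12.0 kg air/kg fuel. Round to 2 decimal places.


Excess air = actual - stoichiometric = 20.6 - 12.0 = 8.60 kg/kg fuel
Excess air % = (excess / stoich) * 100 = (8.60 / 12.0) * 100 = 71.67%


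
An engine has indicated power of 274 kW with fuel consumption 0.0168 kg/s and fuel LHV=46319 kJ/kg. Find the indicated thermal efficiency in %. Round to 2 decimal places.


eta_ith = (IP / (mf * LHV)) * 100
Denominator = 0.0168 * 46319 = 778.1592 kW
eta_ith = (274 / 778.1592) * 100 = 35.21%


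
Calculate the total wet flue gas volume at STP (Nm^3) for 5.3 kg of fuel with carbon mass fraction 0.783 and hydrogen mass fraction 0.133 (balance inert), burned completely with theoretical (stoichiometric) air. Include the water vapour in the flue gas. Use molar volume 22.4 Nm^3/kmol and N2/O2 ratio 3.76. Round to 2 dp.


Per kg fuel: CO2 = (C/12 kmol)*22.4 = (0.783/12)*22.4 = 1.46160 Nm^3
Per kg fuel: H2O = (H/2 kmol)*22.4 = (0.133/2)*22.4 = 1.48960 Nm^3
O2 needed per kg fuel = C/12 + H/4 = 0.783/12 + 0.133/4 = 0.09850000 kmol
Per kg fuel: N2 = O2*3.76*22.4 = 0.09850000*3.76*22.4 = 8.29606 Nm^3
Total per kg = 1.46160 + 1.48960 + 8.29606 = 11.24726 Nm^3
Total = 11.24726 * 5.3 = 59.61 Nm^3


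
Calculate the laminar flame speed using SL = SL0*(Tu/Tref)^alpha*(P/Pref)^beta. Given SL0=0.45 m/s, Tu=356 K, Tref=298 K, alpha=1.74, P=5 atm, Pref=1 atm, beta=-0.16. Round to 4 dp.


SL = SL0 * (Tu/Tref)^alpha * (P/Pref)^beta
T ratio = 356/298 = 1.19463087
(T ratio)^alpha = 1.19463087^1.74 = 1.362657
(P/Pref)^beta = 5^(-0.16) = 0.772974
SL = 0.45 * 1.362657 * 0.772974 = 0.4740 m/s


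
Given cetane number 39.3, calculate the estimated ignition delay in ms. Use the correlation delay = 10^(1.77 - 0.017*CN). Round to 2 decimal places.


delay = 10^(1.77 - 0.017*CN)
Exponent = 1.77 - 0.017*39.3 = 1.1019
delay = 10^1.1019 = 12.64 ms


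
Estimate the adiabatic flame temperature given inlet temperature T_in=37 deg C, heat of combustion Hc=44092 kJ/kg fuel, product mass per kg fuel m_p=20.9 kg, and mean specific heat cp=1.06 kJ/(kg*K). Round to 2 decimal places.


T_ad = T_in + Hc / (m_p * cp)
Denominator = 20.9 * 1.06 = 22.1540
Temperature rise = 44092 / 22.1540 = 1990.25 K
T_ad = 37 + 1990.25 = 2027.25 deg C


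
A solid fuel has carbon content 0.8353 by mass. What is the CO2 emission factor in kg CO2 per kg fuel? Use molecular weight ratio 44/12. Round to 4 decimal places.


EF = C_frac * (M_CO2 / M_C)
EF = 0.8353 * (44/12)
EF = 0.8353 * 3.666667 = 3.0628 kg_CO2/kg_fuel


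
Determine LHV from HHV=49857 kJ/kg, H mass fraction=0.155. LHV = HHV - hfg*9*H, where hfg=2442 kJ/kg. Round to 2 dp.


LHV = HHV - hfg * 9 * H
Water correction = 2442 * 9 * 0.155 = 3406.590 kJ/kg
LHV = 49857 - 3406.590 = 46450.41 kJ/kg


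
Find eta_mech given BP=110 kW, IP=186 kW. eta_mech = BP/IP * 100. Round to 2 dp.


eta_mech = (BP / IP) * 100
Ratio = 110 / 186 = 0.5914
eta_mech = 0.5914 * 100 = 59.14%


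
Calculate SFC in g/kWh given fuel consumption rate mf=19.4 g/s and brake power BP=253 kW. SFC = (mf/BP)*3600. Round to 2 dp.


SFC = (mf / BP) * 3600
Rate = 19.4 / 253 = 0.076680 g/(s*kW)
SFC = 0.076680 * 3600 = 276.05 g/kWh


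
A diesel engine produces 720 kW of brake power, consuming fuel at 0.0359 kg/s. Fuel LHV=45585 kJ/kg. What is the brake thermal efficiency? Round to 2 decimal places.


eta_BTE = (BP / (mf * LHV)) * 100
Denominator = 0.0359 * 45585 = 1636.5015 kW
eta_BTE = (720 / 1636.5015) * 100 = 44.00%


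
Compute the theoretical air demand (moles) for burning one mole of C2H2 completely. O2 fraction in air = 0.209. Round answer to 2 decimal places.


Balanced combustion: C2H2 + 2.5 O2 -> 2 CO2 + 1 H2O
O2 needed = C + H/4 = 2 + 2/4 = 2.50 moles
Air moles = O2 / 0.209 = 2.50 / 0.209 = 11.96 moles air


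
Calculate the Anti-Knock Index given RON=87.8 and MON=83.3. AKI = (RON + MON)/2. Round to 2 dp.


AKI = (RON + MON) / 2
AKI = (87.8 + 83.3) / 2
AKI = 171.1 / 2 = 85.55


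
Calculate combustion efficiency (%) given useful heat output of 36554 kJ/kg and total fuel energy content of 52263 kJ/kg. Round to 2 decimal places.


Efficiency = (Q_useful / Q_fuel) * 100
Efficiency = (36554 / 52263) * 100
Efficiency = 0.6994 * 100 = 69.94%


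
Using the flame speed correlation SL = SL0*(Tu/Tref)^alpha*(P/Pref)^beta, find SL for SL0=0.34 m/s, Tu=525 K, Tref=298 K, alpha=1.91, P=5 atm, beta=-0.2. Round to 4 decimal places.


SL = SL0 * (Tu/Tref)^alpha * (P/Pref)^beta
T ratio = 525/298 = 1.76174497
(T ratio)^alpha = 1.76174497^1.91 = 2.949519
(P/Pref)^beta = 5^(-0.2) = 0.724780
SL = 0.34 * 2.949519 * 0.724780 = 0.7268 m/s


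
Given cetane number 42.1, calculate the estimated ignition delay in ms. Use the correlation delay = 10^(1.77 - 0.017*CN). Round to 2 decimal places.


delay = 10^(1.77 - 0.017*CN)
Exponent = 1.77 - 0.017*42.1 = 1.0543
delay = 10^1.0543 = 11.33 ms


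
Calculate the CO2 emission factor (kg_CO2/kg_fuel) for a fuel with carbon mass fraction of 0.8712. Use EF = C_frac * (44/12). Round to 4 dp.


EF = C_frac * (M_CO2 / M_C)
EF = 0.8712 * (44/12)
EF = 0.8712 * 3.666667 = 3.1944 kg_CO2/kg_fuel


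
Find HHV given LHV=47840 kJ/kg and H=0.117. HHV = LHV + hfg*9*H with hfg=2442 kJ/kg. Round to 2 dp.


HHV = LHV + hfg * 9 * H
Water addition = 2442 * 9 * 0.117 = 2571.426 kJ/kg
HHV = 47840 + 2571.426 = 50411.43 kJ/kg


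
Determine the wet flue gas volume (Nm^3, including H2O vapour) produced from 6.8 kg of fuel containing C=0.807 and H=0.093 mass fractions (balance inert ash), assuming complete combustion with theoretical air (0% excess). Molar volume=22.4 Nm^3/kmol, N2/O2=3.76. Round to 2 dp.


Per kg fuel: CO2 = (C/12 kmol)*22.4 = (0.807/12)*22.4 = 1.50640 Nm^3
Per kg fuel: H2O = (H/2 kmol)*22.4 = (0.093/2)*22.4 = 1.04160 Nm^3
O2 needed per kg fuel = C/12 + H/4 = 0.807/12 + 0.093/4 = 0.09050000 kmol
Per kg fuel: N2 = O2*3.76*22.4 = 0.09050000*3.76*22.4 = 7.62227 Nm^3
Total per kg = 1.50640 + 1.04160 + 7.62227 = 10.17027 Nm^3
Total = 10.17027 * 6.8 = 69.16 Nm^3


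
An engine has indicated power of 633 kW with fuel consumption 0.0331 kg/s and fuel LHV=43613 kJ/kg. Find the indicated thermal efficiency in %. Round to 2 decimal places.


eta_ith = (IP / (mf * LHV)) * 100
Denominator = 0.0331 * 43613 = 1443.5903 kW
eta_ith = (633 / 1443.5903) * 100 = 43.85%


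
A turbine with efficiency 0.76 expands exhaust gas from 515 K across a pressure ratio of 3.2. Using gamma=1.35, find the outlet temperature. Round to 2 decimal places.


T_out = T_in * (1 - eta * (1 - PR^(-(gamma-1)/gamma)))
Exponent = -(1.35-1)/1.35 = -0.25925926
PR^exp = 3.2^(-0.25925926) = 0.73966521
Factor = 1 - 0.76*(1 - 0.73966521) = 0.80214556
T_out = 515 * 0.80214556 = 413.10 K


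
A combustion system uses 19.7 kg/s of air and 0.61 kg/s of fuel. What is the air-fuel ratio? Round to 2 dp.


AFR = m_air / m_fuel
AFR = 19.7 / 0.61 = 32.30


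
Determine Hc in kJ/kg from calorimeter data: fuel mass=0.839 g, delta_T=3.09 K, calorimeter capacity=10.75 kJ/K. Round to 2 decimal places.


Hc = C_cal * delta_T / m_fuel
Q_released = 10.75 * 3.09 = 33.2175 kJ
m_fuel = 0.839 g = 0.839/1000 kg = 0.000839 kg
Hc = 33.2175 / 0.000839 = 39591.78 kJ/kg


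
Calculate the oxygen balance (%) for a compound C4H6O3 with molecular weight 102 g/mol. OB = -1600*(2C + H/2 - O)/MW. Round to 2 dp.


OB = -1600 * (2C + H/2 - O) / MW
Inner = 2*4 + 6/2 - 3 = 8.00
OB = -1600 * 8.00 / 102 = -125.49%
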